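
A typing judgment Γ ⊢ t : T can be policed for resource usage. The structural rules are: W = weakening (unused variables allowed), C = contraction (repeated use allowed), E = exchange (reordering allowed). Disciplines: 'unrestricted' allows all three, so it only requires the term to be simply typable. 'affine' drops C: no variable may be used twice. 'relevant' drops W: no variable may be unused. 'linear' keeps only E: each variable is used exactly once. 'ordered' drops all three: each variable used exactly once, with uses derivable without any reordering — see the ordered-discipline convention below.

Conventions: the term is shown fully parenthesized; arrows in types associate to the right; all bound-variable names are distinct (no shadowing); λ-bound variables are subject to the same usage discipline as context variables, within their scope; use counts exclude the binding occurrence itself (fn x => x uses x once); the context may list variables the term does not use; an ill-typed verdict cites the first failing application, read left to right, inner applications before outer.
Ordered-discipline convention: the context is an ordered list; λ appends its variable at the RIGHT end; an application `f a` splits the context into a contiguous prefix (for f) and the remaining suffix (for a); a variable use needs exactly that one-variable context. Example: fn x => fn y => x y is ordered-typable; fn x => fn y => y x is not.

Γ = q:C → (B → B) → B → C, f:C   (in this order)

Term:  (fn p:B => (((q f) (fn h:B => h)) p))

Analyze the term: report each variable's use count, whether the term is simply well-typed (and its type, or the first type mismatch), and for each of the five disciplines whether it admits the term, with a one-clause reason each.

variable uses: q ×1; f ×1; p (bound) ×1; h (bound) ×1
left-to-right use order: q, f, h, p
typing: well-typed — term : B → C
ordered ✓ (one use each (q, f, p, h); ordered split holds)
linear ✓ (q, f, p, h: one use apiece)
affine ✓ (no duplicate uses among q, f, p, h)
relevant ✓ (q, f, p, h: all used, weakening unneeded)
unrestricted ✓ (well-typed at B → C; no restrictions here)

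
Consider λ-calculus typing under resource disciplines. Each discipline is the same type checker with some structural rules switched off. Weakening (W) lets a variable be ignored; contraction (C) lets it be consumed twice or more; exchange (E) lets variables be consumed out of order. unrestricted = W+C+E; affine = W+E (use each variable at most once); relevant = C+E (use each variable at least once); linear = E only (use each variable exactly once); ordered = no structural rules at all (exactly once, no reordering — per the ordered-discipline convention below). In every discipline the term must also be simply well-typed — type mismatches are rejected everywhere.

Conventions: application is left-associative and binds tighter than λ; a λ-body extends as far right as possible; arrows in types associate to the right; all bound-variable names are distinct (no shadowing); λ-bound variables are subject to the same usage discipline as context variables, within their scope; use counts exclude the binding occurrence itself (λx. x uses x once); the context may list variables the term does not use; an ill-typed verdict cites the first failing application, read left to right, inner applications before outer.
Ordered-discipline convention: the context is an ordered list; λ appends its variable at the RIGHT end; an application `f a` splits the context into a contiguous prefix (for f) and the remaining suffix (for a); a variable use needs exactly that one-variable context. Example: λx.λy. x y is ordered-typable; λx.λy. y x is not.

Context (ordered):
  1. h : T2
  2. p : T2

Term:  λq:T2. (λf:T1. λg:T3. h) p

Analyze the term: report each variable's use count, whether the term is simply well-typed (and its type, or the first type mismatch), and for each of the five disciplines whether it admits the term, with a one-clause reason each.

counts: h=1; p=1; q (bound)=0; f (bound)=0; g (bound)=0
uses in reading order: h, p
typing: ill-typed: a function awaiting T1 gets T2
ordered ✗ (the type mismatch rejects it)
linear ✗ (not simply typable)
affine ✗ (fails simple typing)
relevant ✗ (a type mismatch blocks all five)
unrestricted ✗ (the type mismatch rejects it)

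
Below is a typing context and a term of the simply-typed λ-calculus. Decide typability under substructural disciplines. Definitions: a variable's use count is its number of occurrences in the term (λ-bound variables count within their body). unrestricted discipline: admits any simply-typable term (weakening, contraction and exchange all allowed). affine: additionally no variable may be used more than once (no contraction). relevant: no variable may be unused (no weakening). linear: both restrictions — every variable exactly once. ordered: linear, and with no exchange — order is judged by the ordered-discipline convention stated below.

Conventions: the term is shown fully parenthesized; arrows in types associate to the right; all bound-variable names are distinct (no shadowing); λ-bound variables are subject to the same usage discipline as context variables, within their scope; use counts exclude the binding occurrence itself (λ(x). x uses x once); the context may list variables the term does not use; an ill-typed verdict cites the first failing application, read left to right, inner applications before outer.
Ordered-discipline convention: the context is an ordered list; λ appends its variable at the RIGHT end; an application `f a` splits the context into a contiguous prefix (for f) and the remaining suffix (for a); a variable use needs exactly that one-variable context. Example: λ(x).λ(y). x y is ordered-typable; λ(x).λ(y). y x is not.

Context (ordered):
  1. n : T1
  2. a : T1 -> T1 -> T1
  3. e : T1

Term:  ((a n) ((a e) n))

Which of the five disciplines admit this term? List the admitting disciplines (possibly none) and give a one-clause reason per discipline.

admitted by: relevant, unrestricted
usage: n ×2, a ×2, e ×1
order of uses: a, n, a, e, n
typing: the term checks, with type T1
ordered: ✗, repeated use of n ×2, a ×2
linear: ✗, repeated use of n ×2, a ×2
affine: ✗, repeated use of n ×2, a ×2
relevant: ✓, every one of n, a, e appears
unrestricted: ✓, type-checks (T1) and nothing is barred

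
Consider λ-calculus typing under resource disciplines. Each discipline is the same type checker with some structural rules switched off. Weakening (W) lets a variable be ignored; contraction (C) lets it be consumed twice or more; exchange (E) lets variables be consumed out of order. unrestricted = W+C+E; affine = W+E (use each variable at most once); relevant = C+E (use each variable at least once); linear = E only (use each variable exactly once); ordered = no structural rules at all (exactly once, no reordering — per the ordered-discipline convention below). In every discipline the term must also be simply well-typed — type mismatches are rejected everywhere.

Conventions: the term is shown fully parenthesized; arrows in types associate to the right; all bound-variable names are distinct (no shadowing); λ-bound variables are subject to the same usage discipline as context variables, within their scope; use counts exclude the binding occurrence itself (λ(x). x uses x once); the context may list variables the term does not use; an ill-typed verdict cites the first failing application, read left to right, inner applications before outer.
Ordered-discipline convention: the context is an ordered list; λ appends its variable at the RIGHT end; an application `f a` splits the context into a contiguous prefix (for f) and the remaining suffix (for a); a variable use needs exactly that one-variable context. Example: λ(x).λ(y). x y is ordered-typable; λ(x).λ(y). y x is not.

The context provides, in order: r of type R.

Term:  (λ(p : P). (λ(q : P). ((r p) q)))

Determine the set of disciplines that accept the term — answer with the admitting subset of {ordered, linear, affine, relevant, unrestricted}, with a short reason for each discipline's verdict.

accepted by: none
usage: r: 1×, p (bound): 1×, q (bound): 1×
order of uses: r, p, q
typing: ill-typed: non-arrow in function slot: R
ordered: ✗, a type mismatch blocks all five
linear: ✗, the type mismatch rejects it
affine: ✗, not simply typable
relevant: ✗, fails simple typing
unrestricted: ✗, a type mismatch blocks all five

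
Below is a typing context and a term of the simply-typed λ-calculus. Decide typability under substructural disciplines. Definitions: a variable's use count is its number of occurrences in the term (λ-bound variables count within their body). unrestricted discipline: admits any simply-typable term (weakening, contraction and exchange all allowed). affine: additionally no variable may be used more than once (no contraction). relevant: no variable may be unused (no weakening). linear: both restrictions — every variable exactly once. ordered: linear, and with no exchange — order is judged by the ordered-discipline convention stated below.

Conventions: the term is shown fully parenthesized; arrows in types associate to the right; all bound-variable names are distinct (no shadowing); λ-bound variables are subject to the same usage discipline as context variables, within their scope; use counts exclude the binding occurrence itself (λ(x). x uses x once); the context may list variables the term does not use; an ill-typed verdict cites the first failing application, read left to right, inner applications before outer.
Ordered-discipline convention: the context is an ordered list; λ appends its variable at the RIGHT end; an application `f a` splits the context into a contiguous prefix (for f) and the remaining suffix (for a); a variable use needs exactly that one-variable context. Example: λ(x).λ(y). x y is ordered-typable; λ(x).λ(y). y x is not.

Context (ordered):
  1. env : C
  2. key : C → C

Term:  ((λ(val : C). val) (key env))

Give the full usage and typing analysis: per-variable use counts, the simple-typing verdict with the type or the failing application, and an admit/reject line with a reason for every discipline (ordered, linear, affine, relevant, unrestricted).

usage: env: 1; key: 1; val [bound]: 1
order of uses: val, key, env
typing: ✓ — C
ordered ✗ (needs exchange: uses follow val, key, env)
linear ✓ (env, key, val: one use apiece)
affine ✓ (env, key, val: no repeats, contraction unneeded)
relevant ✓ (none of env, key, val goes unused)
unrestricted ✓ (type-checks (C) and nothing is barred)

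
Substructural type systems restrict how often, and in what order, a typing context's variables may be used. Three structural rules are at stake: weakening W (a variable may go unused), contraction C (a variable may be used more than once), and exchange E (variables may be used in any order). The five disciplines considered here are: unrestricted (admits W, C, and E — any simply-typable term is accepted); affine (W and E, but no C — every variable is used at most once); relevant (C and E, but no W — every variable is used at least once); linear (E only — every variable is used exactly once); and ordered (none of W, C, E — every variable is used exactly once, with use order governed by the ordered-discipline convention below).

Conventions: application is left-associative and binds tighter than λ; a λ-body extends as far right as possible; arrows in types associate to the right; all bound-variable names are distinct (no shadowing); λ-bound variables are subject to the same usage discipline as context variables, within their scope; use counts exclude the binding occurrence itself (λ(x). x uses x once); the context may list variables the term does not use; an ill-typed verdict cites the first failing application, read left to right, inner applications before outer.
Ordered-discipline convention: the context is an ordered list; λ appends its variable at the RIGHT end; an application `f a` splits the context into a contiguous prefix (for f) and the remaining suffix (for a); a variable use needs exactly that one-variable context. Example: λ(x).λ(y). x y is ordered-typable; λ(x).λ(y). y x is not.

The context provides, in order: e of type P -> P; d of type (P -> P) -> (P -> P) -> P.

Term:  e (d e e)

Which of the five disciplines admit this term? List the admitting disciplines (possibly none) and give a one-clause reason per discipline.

admitting disciplines: relevant, unrestricted
counts: e: 3×; d: 1×
left-to-right use order: e, d, e, e
typing: ✓ — P
ordered: ✗, uses contraction: e ×3
linear: ✗, uses contraction: e ×3
affine: ✗, uses contraction: e ×3
relevant: ✓, at least one use each (e, d)
unrestricted: ✓, simply typable at P; W, C, E all held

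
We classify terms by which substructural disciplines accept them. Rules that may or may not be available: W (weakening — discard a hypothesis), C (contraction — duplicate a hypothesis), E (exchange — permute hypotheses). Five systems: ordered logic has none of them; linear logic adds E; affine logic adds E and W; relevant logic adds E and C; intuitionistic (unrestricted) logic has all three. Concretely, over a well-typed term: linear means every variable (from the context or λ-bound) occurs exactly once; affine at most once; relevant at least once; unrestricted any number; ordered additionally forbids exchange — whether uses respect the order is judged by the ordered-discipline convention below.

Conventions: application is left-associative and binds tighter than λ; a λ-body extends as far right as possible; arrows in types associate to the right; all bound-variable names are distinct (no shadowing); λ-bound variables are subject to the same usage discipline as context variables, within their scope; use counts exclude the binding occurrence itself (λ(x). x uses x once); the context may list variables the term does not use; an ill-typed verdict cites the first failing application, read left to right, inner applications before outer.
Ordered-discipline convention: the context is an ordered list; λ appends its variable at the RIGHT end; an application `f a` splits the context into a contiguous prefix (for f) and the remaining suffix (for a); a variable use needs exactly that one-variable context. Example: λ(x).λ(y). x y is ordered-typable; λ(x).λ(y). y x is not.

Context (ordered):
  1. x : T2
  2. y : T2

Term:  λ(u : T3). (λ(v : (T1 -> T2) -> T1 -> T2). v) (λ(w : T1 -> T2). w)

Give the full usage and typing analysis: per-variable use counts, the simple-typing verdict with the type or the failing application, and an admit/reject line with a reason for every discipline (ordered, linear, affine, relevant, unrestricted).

variable uses: x: 0, y: 0, u (bound): 0, v (bound): 1, w (bound): 1
use order (left to right): v, w
typing: the term checks, with type T3 -> (T1 -> T2) -> T1 -> T2
ordered: ✗ — x, y, u never used (weakening)
linear: ✗ — x, y, u never used (weakening)
affine: ✓ — x, y, u, v, w: no repeats, contraction unneeded
relevant: ✗ — x, y, u never used (weakening)
unrestricted: ✓ — typability at T3 -> (T1 -> T2) -> T1 -> T2 is all that's needed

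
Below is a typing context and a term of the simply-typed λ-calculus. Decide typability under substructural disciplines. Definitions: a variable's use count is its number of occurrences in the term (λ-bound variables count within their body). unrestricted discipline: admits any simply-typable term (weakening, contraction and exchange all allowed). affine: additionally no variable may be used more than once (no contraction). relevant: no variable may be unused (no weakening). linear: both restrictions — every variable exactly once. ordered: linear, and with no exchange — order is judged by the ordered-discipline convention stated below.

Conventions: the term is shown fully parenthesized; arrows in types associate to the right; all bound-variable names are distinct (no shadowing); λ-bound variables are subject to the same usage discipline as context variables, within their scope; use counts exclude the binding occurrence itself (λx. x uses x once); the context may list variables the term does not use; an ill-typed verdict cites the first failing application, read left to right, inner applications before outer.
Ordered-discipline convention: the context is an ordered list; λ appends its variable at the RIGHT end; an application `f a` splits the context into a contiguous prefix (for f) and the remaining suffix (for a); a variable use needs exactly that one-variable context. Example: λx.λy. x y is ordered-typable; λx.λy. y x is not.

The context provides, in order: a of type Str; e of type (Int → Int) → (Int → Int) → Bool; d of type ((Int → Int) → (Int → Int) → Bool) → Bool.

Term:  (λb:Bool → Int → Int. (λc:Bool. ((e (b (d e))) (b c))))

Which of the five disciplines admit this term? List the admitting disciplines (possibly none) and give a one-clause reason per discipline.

accepted by: unrestricted
counts: a ×0, e ×2, d ×1, b (bound) ×2, c (bound) ×1
left-to-right use order: e, b, d, e, b, c
typing: ✓ — (Bool → Int → Int) → Bool → Bool
ordered: ✗ — uses contraction: e ×2, b ×2; a never used (weakening)
linear: ✗ — uses contraction: e ×2, b ×2; a never used (weakening)
affine: ✗ — uses contraction: e ×2, b ×2
relevant: ✗ — a never used (weakening)
unrestricted: ✓ — well-typed at (Bool → Int → Int) → Bool → Bool; no restrictions here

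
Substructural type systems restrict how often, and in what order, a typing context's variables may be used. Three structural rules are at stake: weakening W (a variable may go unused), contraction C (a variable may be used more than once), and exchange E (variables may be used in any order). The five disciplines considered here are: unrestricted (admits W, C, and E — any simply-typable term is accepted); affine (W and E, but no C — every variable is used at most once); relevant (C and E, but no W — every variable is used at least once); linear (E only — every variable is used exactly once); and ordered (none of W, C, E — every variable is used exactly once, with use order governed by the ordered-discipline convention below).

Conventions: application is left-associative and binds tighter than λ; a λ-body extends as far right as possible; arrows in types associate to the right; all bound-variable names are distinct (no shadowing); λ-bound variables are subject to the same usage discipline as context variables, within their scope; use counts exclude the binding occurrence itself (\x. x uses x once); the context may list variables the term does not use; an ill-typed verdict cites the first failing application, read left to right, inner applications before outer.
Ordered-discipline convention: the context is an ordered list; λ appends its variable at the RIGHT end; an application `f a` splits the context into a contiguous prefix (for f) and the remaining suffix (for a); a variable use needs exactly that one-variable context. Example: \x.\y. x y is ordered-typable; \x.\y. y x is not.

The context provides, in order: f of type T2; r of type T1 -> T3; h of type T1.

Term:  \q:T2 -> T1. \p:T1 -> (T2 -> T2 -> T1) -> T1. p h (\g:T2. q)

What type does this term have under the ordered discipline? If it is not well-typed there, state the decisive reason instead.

not well-typed under ordered — unused: f, r, g — weakening required
counts: f=0, r=0, h=1, q [bound]=1, p [bound]=1, g [bound]=0
use order (left to right): p, h, q
typing: ✓ — (T2 -> T1) -> (T1 -> (T2 -> T2 -> T1) -> T1) -> T1
all disciplines: ordered ✗; linear ✗; affine ✓; relevant ✗; unrestricted ✓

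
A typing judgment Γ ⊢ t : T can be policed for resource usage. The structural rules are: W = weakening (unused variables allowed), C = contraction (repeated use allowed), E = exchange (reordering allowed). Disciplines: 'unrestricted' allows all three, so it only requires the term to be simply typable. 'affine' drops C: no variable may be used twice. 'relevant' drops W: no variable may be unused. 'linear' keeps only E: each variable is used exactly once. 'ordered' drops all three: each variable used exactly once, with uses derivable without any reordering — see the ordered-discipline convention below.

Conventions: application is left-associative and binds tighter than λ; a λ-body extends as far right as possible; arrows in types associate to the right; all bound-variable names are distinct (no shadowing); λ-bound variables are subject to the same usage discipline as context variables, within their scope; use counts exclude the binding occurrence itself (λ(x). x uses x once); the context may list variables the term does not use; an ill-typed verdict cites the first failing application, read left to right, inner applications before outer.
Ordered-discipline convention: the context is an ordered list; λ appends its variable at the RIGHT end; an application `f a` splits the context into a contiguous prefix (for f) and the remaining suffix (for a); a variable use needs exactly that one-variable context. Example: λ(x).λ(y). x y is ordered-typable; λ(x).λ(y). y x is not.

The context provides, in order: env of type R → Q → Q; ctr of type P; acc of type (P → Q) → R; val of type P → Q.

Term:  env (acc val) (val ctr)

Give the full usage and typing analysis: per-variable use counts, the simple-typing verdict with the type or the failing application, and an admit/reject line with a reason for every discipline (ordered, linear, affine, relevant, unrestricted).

counts: env=1; ctr=1; acc=1; val=2
left-to-right use order: env, acc, val, val, ctr
typing: well-typed at Q
ordered: ✗ — needs contraction — val ×2
linear: ✗ — needs contraction — val ×2
affine: ✗ — needs contraction — val ×2
relevant: ✓ — none of env, ctr, acc, val goes unused
unrestricted: ✓ — well-typed at Q; no restrictions here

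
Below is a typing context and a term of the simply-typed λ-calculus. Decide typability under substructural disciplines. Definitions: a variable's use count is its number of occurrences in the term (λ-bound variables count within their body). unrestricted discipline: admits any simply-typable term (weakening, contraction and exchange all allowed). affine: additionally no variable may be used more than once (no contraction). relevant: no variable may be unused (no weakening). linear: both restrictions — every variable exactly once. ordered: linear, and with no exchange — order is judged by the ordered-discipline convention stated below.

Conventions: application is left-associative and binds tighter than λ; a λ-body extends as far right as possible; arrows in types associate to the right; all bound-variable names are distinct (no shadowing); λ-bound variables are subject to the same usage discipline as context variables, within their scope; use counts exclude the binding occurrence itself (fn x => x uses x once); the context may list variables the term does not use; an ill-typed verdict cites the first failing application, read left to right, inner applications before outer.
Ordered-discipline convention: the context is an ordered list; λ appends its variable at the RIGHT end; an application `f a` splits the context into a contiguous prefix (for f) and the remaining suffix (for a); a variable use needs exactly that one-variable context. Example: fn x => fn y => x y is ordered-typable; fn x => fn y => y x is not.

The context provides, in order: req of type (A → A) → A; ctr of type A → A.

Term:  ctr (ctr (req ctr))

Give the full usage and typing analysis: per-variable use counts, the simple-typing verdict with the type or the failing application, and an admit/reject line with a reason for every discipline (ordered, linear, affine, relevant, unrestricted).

use counts: req ×1; ctr ×3
left-to-right use order: ctr, ctr, req, ctr
typing: the term checks, with type A
ordered ✗ (repeated use of ctr ×3)
linear ✗ (repeated use of ctr ×3)
affine ✗ (repeated use of ctr ×3)
relevant ✓ (none of req, ctr goes unused)
unrestricted ✓ (simply typable at A; W, C, E all held)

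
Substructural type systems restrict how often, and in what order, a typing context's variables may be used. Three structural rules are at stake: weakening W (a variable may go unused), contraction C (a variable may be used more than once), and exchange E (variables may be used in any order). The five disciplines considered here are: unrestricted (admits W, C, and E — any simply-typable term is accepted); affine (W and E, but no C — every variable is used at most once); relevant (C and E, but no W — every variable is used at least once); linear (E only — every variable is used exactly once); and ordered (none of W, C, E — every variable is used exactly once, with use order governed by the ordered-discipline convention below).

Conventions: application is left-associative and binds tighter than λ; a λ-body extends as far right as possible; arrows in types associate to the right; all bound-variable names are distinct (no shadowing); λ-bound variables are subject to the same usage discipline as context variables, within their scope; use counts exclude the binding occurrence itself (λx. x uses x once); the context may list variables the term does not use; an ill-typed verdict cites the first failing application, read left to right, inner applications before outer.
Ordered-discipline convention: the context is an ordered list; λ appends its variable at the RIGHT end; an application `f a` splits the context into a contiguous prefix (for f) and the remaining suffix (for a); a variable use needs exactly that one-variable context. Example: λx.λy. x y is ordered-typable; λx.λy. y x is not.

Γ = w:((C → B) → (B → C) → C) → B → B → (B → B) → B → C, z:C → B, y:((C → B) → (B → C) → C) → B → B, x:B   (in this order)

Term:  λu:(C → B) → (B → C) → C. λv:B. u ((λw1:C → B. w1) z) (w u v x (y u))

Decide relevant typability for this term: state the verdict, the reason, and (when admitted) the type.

yes — w, z, y, x, u, v, w1: all used, weakening unneeded; term : ((C → B) → (B → C) → C) → B → C
counts: w ×1, z ×1, y ×1, x ×1, u [bound] ×3, v [bound] ×1, w1 [bound] ×1
left-to-right use order: u, w1, z, w, u, v, x, y, u
typing: well-typed at ((C → B) → (B → C) → C) → B → C
all disciplines: ordered ✗ | linear ✗ | affine ✗ | relevant ✓ | unrestricted ✓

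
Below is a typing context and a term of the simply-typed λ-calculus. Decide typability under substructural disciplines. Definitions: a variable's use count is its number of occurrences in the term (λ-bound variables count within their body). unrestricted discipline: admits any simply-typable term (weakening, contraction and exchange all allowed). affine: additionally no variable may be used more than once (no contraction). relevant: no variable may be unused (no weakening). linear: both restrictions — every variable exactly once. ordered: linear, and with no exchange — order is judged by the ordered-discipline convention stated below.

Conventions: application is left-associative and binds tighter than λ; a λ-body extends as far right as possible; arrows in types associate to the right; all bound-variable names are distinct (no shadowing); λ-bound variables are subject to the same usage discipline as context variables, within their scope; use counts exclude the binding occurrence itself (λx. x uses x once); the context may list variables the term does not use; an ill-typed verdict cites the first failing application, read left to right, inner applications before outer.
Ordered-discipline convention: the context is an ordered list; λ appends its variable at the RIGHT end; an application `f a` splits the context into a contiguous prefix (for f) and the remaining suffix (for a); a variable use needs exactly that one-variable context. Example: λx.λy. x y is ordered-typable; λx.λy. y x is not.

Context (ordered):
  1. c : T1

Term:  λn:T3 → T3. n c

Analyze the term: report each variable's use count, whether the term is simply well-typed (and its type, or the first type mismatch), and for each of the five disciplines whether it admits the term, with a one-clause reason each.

counts: c=1, n (bound)=1
left-to-right use order: n, c
typing: ill-typed: a function awaiting T3 gets T1
ordered: ✗, a type mismatch blocks all five
linear: ✗, the type mismatch rejects it
affine: ✗, not simply typable
relevant: ✗, fails simple typing
unrestricted: ✗, a type mismatch blocks all five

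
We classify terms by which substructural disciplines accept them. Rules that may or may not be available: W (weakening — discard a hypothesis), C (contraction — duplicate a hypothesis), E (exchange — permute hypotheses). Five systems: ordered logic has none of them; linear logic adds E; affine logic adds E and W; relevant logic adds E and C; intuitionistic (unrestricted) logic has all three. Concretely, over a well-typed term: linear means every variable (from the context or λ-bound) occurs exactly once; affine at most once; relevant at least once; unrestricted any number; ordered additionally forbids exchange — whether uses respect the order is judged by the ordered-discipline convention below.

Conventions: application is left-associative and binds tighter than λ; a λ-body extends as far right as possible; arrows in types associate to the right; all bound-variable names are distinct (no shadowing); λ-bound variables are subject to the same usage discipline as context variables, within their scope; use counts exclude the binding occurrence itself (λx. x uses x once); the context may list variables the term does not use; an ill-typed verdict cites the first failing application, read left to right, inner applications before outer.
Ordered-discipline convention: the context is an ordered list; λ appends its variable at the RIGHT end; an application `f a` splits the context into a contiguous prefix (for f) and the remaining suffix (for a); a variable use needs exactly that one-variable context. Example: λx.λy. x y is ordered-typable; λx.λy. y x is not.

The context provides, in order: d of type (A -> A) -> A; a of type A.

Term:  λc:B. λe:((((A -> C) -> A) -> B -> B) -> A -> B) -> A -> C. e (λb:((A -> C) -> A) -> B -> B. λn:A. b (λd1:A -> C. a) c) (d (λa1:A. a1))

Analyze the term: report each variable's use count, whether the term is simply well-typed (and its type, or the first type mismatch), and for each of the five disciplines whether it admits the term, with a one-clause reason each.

counts: d=1, a=1, c [bound]=1, e [bound]=1, b [bound]=1, n [bound]=0, d1 [bound]=0, a1 [bound]=1
use order (left to right): e, b, a, c, d, a1
typing: well-typed at B -> (((((A -> C) -> A) -> B -> B) -> A -> B) -> A -> C) -> C
ordered ✗ (n, d1 left unused)
linear ✗ (n, d1 left unused)
affine ✓ (d, a, c, e, b, n, d1, a1: no repeats, contraction unneeded)
relevant ✗ (n, d1 left unused)
unrestricted ✓ (typability at B -> (((((A -> C) -> A) -> B -> B) -> A -> B) -> A -> C) -> C is all that's needed)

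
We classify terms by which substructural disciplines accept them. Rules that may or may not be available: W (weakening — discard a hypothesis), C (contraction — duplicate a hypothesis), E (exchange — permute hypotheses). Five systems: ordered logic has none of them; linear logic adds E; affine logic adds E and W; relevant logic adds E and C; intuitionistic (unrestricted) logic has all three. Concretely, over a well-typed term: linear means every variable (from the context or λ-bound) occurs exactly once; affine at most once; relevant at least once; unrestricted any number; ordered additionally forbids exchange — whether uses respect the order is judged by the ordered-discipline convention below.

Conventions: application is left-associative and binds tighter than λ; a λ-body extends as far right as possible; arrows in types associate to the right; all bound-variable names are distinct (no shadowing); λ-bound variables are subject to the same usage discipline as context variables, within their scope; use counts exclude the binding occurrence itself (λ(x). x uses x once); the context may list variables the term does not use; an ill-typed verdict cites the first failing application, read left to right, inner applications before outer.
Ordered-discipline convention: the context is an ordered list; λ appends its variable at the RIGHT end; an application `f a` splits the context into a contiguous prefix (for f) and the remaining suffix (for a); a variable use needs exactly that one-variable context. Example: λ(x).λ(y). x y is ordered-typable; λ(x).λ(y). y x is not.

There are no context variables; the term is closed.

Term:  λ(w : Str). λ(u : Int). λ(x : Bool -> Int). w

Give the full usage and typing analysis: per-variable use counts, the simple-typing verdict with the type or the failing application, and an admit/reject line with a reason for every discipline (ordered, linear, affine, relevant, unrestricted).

use counts: w (λ-bound): 1×, u (λ-bound): 0×, x (λ-bound): 0×
left-to-right use order: w
typing: well-typed — term : Str -> Int -> (Bool -> Int) -> Str
ordered: ✗, u, x left unused
linear: ✗, u, x left unused
affine: ✓, none of w, u, x used more than once
relevant: ✗, u, x left unused
unrestricted: ✓, typability at Str -> Int -> (Bool -> Int) -> Str is all that's needed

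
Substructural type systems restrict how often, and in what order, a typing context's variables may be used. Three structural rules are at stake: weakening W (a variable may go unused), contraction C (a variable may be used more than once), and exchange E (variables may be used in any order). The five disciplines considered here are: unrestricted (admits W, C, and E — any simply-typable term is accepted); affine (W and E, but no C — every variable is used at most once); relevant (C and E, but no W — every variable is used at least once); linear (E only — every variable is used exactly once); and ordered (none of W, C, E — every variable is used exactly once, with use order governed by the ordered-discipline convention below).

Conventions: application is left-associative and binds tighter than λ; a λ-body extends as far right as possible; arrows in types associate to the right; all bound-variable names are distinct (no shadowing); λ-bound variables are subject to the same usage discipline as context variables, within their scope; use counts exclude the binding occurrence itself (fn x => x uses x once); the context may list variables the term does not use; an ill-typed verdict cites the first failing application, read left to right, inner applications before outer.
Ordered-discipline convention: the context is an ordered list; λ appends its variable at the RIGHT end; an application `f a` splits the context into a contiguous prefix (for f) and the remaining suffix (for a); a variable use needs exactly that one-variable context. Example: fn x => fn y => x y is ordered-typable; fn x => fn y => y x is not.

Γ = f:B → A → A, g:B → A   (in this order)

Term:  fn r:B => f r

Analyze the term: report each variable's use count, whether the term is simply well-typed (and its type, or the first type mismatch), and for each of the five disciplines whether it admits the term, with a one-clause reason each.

use counts: f ×1, g ×0, r [bound] ×1
use order (left to right): f, r
typing: well-typed at B → A → A
ordered ✗ (unused: g — weakening required)
linear ✗ (unused: g — weakening required)
affine ✓ (none of f, g, r used more than once)
relevant ✗ (unused: g — weakening required)
unrestricted ✓ (well-typed at B → A → A; no restrictions here)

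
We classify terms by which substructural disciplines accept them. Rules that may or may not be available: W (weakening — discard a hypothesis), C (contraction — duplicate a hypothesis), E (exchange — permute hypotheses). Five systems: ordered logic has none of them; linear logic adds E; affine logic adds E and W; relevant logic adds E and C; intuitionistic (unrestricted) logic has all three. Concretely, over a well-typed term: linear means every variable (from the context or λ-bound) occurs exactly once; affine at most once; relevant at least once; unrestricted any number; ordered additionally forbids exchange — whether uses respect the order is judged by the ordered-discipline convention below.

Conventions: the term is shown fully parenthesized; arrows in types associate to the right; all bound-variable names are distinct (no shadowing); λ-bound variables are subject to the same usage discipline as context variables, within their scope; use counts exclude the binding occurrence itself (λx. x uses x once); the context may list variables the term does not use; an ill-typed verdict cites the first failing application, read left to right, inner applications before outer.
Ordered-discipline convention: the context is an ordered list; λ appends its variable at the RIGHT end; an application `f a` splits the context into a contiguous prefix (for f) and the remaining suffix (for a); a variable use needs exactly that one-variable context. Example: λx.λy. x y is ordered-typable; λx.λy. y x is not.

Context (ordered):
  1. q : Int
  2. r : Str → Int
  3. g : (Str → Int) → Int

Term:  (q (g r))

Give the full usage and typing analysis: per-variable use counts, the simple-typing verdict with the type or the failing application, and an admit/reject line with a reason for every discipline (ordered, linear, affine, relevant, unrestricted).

usage: q ×1, r ×1, g ×1
uses in reading order: q, g, r
typing: ill-typed: applying a non-function (Int)
ordered ✗ (not simply typable)
linear ✗ (fails simple typing)
affine ✗ (a type mismatch blocks all five)
relevant ✗ (the type mismatch rejects it)
unrestricted ✗ (not simply typable)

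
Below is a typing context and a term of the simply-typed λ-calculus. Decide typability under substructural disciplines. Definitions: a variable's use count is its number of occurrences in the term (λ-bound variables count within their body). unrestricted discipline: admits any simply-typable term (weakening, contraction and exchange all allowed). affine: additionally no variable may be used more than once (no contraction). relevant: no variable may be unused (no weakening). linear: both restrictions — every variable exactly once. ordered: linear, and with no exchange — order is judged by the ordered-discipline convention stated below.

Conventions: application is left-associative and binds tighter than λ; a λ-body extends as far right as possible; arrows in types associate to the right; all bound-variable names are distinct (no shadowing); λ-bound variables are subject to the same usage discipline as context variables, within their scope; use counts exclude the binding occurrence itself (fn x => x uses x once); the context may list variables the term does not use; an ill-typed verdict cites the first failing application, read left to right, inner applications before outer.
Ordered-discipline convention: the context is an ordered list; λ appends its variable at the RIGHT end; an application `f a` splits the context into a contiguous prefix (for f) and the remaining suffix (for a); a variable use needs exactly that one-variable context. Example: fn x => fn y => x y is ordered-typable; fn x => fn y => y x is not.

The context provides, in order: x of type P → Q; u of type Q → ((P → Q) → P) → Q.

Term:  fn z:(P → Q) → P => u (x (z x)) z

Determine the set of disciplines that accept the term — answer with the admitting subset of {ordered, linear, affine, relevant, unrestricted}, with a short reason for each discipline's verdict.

admitted in: relevant, unrestricted
use counts: x ×2, u ×1, z [bound] ×2
use order (left to right): u, x, z, x, z
typing: ✓ — ((P → Q) → P) → Q
ordered: ✗, needs contraction — x ×2, z ×2
linear: ✗, needs contraction — x ×2, z ×2
affine: ✗, needs contraction — x ×2, z ×2
relevant: ✓, at least one use each (x, u, z)
unrestricted: ✓, typability at ((P → Q) → P) → Q is all that's needed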